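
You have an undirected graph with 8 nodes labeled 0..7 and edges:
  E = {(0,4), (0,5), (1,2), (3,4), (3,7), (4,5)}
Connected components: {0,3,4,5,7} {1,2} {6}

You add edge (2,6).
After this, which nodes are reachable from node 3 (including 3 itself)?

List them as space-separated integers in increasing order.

Answer: 0 3 4 5 7

Derivation:
Before: nodes reachable from 3: {0,3,4,5,7}
Adding (2,6): merges two components, but neither contains 3. Reachability from 3 unchanged.
After: nodes reachable from 3: {0,3,4,5,7}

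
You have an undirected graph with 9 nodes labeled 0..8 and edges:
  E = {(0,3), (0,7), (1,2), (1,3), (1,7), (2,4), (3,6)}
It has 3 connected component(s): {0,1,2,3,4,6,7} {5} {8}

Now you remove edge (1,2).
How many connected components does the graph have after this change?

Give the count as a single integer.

Initial component count: 3
Remove (1,2): it was a bridge. Count increases: 3 -> 4.
  After removal, components: {0,1,3,6,7} {2,4} {5} {8}
New component count: 4

Answer: 4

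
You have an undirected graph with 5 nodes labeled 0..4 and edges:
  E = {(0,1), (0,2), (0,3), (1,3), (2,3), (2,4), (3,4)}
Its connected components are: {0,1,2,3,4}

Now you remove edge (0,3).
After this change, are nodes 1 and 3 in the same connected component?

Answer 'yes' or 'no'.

Initial components: {0,1,2,3,4}
Removing edge (0,3): not a bridge — component count unchanged at 1.
New components: {0,1,2,3,4}
Are 1 and 3 in the same component? yes

Answer: yes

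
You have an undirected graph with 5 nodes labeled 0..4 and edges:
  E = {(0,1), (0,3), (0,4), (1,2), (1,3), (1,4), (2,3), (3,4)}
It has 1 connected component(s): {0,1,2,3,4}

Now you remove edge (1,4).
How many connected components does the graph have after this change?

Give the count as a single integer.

Initial component count: 1
Remove (1,4): not a bridge. Count unchanged: 1.
  After removal, components: {0,1,2,3,4}
New component count: 1

Answer: 1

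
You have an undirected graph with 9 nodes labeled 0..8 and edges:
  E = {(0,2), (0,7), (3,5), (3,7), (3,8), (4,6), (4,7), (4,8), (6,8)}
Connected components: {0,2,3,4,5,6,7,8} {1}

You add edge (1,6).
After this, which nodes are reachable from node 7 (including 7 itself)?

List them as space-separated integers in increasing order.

Before: nodes reachable from 7: {0,2,3,4,5,6,7,8}
Adding (1,6): merges 7's component with another. Reachability grows.
After: nodes reachable from 7: {0,1,2,3,4,5,6,7,8}

Answer: 0 1 2 3 4 5 6 7 8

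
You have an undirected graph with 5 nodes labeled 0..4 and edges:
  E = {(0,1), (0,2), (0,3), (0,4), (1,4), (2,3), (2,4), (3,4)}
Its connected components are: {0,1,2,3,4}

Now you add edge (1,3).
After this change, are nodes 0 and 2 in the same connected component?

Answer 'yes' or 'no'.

Answer: yes

Derivation:
Initial components: {0,1,2,3,4}
Adding edge (1,3): both already in same component {0,1,2,3,4}. No change.
New components: {0,1,2,3,4}
Are 0 and 2 in the same component? yes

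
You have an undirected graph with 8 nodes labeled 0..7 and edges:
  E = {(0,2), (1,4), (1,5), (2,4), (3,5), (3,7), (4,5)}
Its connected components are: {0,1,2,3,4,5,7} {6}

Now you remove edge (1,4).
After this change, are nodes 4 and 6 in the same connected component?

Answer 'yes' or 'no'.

Initial components: {0,1,2,3,4,5,7} {6}
Removing edge (1,4): not a bridge — component count unchanged at 2.
New components: {0,1,2,3,4,5,7} {6}
Are 4 and 6 in the same component? no

Answer: no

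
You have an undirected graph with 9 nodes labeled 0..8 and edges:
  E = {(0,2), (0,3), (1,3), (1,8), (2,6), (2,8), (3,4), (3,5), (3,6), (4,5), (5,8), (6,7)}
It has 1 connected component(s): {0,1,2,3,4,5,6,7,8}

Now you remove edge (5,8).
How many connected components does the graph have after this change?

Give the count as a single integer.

Answer: 1

Derivation:
Initial component count: 1
Remove (5,8): not a bridge. Count unchanged: 1.
  After removal, components: {0,1,2,3,4,5,6,7,8}
New component count: 1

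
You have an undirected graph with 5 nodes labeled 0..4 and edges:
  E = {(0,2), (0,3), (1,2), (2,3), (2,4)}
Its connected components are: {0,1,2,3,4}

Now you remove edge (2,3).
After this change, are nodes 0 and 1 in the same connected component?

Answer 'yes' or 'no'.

Initial components: {0,1,2,3,4}
Removing edge (2,3): not a bridge — component count unchanged at 1.
New components: {0,1,2,3,4}
Are 0 and 1 in the same component? yes

Answer: yes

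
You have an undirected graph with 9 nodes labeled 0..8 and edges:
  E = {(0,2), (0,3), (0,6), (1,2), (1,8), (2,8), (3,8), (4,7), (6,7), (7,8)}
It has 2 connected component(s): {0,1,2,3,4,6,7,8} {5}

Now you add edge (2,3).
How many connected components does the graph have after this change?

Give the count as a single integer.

Answer: 2

Derivation:
Initial component count: 2
Add (2,3): endpoints already in same component. Count unchanged: 2.
New component count: 2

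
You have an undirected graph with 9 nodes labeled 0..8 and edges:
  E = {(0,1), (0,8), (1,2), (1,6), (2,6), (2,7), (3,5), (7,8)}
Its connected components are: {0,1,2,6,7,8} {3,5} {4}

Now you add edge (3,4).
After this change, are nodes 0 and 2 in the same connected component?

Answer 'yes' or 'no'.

Initial components: {0,1,2,6,7,8} {3,5} {4}
Adding edge (3,4): merges {3,5} and {4}.
New components: {0,1,2,6,7,8} {3,4,5}
Are 0 and 2 in the same component? yes

Answer: yes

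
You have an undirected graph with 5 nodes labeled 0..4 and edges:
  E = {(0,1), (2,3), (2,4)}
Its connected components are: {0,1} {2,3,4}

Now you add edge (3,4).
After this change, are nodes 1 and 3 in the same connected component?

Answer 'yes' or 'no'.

Initial components: {0,1} {2,3,4}
Adding edge (3,4): both already in same component {2,3,4}. No change.
New components: {0,1} {2,3,4}
Are 1 and 3 in the same component? no

Answer: no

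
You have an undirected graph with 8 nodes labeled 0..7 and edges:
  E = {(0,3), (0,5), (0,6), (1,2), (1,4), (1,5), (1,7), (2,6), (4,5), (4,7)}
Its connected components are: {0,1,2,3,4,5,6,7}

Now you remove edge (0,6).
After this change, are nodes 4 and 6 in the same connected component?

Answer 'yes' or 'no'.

Initial components: {0,1,2,3,4,5,6,7}
Removing edge (0,6): not a bridge — component count unchanged at 1.
New components: {0,1,2,3,4,5,6,7}
Are 4 and 6 in the same component? yes

Answer: yes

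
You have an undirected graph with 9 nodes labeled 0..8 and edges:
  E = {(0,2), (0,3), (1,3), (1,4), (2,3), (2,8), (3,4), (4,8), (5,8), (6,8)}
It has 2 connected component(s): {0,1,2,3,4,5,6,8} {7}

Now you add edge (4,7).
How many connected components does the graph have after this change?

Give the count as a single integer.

Initial component count: 2
Add (4,7): merges two components. Count decreases: 2 -> 1.
New component count: 1

Answer: 1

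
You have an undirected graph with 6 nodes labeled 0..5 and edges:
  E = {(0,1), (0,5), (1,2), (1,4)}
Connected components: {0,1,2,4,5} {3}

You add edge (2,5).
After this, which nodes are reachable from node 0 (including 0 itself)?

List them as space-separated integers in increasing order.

Before: nodes reachable from 0: {0,1,2,4,5}
Adding (2,5): both endpoints already in same component. Reachability from 0 unchanged.
After: nodes reachable from 0: {0,1,2,4,5}

Answer: 0 1 2 4 5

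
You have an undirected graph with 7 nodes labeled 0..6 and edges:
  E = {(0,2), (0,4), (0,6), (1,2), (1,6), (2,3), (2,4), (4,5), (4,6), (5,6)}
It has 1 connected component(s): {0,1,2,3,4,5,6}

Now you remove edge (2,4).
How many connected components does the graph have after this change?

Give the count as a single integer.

Initial component count: 1
Remove (2,4): not a bridge. Count unchanged: 1.
  After removal, components: {0,1,2,3,4,5,6}
New component count: 1

Answer: 1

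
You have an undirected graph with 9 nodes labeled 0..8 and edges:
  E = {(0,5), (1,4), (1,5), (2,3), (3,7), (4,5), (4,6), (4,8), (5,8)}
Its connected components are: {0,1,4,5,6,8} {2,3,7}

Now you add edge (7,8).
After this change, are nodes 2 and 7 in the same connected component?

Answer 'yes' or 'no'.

Answer: yes

Derivation:
Initial components: {0,1,4,5,6,8} {2,3,7}
Adding edge (7,8): merges {2,3,7} and {0,1,4,5,6,8}.
New components: {0,1,2,3,4,5,6,7,8}
Are 2 and 7 in the same component? yes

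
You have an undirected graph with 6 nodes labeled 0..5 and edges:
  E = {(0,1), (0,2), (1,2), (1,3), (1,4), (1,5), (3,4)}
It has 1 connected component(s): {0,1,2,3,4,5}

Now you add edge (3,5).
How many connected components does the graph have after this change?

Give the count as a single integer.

Answer: 1

Derivation:
Initial component count: 1
Add (3,5): endpoints already in same component. Count unchanged: 1.
New component count: 1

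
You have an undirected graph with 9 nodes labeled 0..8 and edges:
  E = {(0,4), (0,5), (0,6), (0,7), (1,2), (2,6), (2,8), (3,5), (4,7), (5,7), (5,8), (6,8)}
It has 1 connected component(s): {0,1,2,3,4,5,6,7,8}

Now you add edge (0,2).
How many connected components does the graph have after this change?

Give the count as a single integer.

Initial component count: 1
Add (0,2): endpoints already in same component. Count unchanged: 1.
New component count: 1

Answer: 1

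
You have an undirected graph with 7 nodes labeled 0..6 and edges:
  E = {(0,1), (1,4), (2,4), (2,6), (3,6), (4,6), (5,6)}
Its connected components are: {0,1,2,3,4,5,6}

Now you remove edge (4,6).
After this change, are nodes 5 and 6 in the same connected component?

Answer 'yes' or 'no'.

Answer: yes

Derivation:
Initial components: {0,1,2,3,4,5,6}
Removing edge (4,6): not a bridge — component count unchanged at 1.
New components: {0,1,2,3,4,5,6}
Are 5 and 6 in the same component? yes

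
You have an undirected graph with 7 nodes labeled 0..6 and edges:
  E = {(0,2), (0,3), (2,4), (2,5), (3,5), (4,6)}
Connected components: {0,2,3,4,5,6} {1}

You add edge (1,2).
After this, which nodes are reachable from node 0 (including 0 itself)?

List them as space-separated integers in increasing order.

Answer: 0 1 2 3 4 5 6

Derivation:
Before: nodes reachable from 0: {0,2,3,4,5,6}
Adding (1,2): merges 0's component with another. Reachability grows.
After: nodes reachable from 0: {0,1,2,3,4,5,6}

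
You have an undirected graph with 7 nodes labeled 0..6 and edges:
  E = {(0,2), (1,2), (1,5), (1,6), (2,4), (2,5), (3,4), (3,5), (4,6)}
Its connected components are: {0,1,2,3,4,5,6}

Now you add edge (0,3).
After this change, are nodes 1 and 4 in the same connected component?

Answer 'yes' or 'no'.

Initial components: {0,1,2,3,4,5,6}
Adding edge (0,3): both already in same component {0,1,2,3,4,5,6}. No change.
New components: {0,1,2,3,4,5,6}
Are 1 and 4 in the same component? yes

Answer: yes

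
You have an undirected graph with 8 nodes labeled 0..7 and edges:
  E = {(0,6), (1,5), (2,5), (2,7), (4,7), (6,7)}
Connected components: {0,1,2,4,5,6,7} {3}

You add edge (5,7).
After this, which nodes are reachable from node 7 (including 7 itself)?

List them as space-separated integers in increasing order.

Answer: 0 1 2 4 5 6 7

Derivation:
Before: nodes reachable from 7: {0,1,2,4,5,6,7}
Adding (5,7): both endpoints already in same component. Reachability from 7 unchanged.
After: nodes reachable from 7: {0,1,2,4,5,6,7}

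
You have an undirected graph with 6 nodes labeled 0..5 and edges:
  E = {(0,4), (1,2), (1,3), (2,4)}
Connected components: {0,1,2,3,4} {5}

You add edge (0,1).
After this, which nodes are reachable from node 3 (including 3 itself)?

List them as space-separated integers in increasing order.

Before: nodes reachable from 3: {0,1,2,3,4}
Adding (0,1): both endpoints already in same component. Reachability from 3 unchanged.
After: nodes reachable from 3: {0,1,2,3,4}

Answer: 0 1 2 3 4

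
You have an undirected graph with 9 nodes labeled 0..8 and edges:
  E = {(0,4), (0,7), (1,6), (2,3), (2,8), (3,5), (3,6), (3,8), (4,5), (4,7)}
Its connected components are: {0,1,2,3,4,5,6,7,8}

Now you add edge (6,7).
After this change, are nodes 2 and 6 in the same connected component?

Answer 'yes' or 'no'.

Answer: yes

Derivation:
Initial components: {0,1,2,3,4,5,6,7,8}
Adding edge (6,7): both already in same component {0,1,2,3,4,5,6,7,8}. No change.
New components: {0,1,2,3,4,5,6,7,8}
Are 2 and 6 in the same component? yes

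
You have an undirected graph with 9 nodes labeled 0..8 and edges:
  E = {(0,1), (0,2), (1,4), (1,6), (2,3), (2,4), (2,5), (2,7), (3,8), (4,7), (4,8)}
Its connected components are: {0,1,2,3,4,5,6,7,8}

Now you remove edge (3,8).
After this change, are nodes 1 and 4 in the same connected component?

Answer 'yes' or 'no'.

Answer: yes

Derivation:
Initial components: {0,1,2,3,4,5,6,7,8}
Removing edge (3,8): not a bridge — component count unchanged at 1.
New components: {0,1,2,3,4,5,6,7,8}
Are 1 and 4 in the same component? yes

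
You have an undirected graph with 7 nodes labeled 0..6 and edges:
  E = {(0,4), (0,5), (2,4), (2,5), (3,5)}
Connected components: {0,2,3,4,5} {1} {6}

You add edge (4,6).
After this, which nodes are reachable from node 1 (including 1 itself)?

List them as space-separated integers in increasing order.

Answer: 1

Derivation:
Before: nodes reachable from 1: {1}
Adding (4,6): merges two components, but neither contains 1. Reachability from 1 unchanged.
After: nodes reachable from 1: {1}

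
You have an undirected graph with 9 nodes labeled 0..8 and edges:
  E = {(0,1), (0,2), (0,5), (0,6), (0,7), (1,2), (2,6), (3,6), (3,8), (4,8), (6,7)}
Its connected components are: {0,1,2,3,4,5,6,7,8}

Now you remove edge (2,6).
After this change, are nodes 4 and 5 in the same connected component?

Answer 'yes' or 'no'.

Initial components: {0,1,2,3,4,5,6,7,8}
Removing edge (2,6): not a bridge — component count unchanged at 1.
New components: {0,1,2,3,4,5,6,7,8}
Are 4 and 5 in the same component? yes

Answer: yes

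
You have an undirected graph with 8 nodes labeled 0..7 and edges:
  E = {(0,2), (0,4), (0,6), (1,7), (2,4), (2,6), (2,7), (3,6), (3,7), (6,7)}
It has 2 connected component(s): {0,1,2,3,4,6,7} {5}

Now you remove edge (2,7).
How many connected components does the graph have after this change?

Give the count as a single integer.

Answer: 2

Derivation:
Initial component count: 2
Remove (2,7): not a bridge. Count unchanged: 2.
  After removal, components: {0,1,2,3,4,6,7} {5}
New component count: 2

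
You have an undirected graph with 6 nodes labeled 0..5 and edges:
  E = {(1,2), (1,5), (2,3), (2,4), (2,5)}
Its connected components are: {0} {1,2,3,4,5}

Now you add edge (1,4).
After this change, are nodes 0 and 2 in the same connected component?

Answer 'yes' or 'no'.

Initial components: {0} {1,2,3,4,5}
Adding edge (1,4): both already in same component {1,2,3,4,5}. No change.
New components: {0} {1,2,3,4,5}
Are 0 and 2 in the same component? no

Answer: no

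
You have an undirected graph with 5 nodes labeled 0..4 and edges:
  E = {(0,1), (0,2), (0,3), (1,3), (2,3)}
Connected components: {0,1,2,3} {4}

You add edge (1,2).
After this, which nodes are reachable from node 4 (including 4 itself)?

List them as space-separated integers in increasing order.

Before: nodes reachable from 4: {4}
Adding (1,2): both endpoints already in same component. Reachability from 4 unchanged.
After: nodes reachable from 4: {4}

Answer: 4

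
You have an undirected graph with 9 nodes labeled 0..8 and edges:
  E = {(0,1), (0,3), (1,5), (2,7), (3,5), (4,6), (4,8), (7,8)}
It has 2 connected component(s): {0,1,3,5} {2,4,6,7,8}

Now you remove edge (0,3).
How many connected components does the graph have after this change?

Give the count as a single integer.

Answer: 2

Derivation:
Initial component count: 2
Remove (0,3): not a bridge. Count unchanged: 2.
  After removal, components: {0,1,3,5} {2,4,6,7,8}
New component count: 2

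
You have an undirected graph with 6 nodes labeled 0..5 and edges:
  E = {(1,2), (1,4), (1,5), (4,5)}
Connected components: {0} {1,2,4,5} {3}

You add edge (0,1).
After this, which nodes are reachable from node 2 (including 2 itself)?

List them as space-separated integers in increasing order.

Answer: 0 1 2 4 5

Derivation:
Before: nodes reachable from 2: {1,2,4,5}
Adding (0,1): merges 2's component with another. Reachability grows.
After: nodes reachable from 2: {0,1,2,4,5}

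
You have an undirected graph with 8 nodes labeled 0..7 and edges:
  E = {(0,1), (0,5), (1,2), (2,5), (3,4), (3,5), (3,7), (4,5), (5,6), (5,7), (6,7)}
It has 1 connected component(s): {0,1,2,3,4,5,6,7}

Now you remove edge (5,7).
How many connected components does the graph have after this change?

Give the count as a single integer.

Initial component count: 1
Remove (5,7): not a bridge. Count unchanged: 1.
  After removal, components: {0,1,2,3,4,5,6,7}
New component count: 1

Answer: 1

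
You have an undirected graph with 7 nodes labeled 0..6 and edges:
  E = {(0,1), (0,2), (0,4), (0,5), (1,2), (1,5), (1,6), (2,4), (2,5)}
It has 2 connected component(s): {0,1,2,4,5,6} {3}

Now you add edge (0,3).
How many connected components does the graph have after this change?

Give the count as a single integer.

Answer: 1

Derivation:
Initial component count: 2
Add (0,3): merges two components. Count decreases: 2 -> 1.
New component count: 1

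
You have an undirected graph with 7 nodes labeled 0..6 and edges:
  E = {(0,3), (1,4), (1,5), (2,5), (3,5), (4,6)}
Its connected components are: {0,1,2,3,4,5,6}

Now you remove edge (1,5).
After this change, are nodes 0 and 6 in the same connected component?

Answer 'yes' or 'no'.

Answer: no

Derivation:
Initial components: {0,1,2,3,4,5,6}
Removing edge (1,5): it was a bridge — component count 1 -> 2.
New components: {0,2,3,5} {1,4,6}
Are 0 and 6 in the same component? no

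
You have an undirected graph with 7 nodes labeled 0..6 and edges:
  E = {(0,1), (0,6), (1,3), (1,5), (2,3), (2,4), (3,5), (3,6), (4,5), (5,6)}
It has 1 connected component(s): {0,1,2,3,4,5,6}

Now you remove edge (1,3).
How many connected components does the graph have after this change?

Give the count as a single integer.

Answer: 1

Derivation:
Initial component count: 1
Remove (1,3): not a bridge. Count unchanged: 1.
  After removal, components: {0,1,2,3,4,5,6}
New component count: 1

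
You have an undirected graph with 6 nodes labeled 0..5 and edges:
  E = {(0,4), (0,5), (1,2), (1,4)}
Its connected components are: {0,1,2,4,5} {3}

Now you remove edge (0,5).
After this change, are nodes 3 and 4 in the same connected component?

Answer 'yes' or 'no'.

Answer: no

Derivation:
Initial components: {0,1,2,4,5} {3}
Removing edge (0,5): it was a bridge — component count 2 -> 3.
New components: {0,1,2,4} {3} {5}
Are 3 and 4 in the same component? no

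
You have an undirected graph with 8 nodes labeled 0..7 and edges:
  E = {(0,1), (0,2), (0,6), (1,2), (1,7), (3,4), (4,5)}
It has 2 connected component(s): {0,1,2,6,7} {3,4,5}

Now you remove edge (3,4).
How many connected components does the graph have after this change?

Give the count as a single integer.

Answer: 3

Derivation:
Initial component count: 2
Remove (3,4): it was a bridge. Count increases: 2 -> 3.
  After removal, components: {0,1,2,6,7} {3} {4,5}
New component count: 3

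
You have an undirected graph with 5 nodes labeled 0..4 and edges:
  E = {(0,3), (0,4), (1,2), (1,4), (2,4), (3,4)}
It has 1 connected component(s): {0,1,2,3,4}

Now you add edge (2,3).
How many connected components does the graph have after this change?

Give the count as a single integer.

Initial component count: 1
Add (2,3): endpoints already in same component. Count unchanged: 1.
New component count: 1

Answer: 1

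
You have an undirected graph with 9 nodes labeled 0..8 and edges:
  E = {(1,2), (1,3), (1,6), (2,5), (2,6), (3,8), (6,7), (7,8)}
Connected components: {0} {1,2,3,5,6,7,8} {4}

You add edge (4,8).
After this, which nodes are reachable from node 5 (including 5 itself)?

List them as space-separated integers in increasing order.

Answer: 1 2 3 4 5 6 7 8

Derivation:
Before: nodes reachable from 5: {1,2,3,5,6,7,8}
Adding (4,8): merges 5's component with another. Reachability grows.
After: nodes reachable from 5: {1,2,3,4,5,6,7,8}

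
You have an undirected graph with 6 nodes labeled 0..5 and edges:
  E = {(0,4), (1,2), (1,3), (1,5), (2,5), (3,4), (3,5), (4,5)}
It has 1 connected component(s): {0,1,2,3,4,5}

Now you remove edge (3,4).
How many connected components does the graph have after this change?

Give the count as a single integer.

Answer: 1

Derivation:
Initial component count: 1
Remove (3,4): not a bridge. Count unchanged: 1.
  After removal, components: {0,1,2,3,4,5}
New component count: 1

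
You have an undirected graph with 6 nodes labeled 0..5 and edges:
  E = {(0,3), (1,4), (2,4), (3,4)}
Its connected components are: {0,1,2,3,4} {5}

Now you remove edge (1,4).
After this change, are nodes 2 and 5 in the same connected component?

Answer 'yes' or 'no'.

Initial components: {0,1,2,3,4} {5}
Removing edge (1,4): it was a bridge — component count 2 -> 3.
New components: {0,2,3,4} {1} {5}
Are 2 and 5 in the same component? no

Answer: no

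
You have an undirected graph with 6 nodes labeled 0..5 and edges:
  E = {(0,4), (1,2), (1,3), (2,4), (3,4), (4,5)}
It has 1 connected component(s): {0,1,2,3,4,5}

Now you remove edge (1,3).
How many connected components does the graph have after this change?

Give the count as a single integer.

Initial component count: 1
Remove (1,3): not a bridge. Count unchanged: 1.
  After removal, components: {0,1,2,3,4,5}
New component count: 1

Answer: 1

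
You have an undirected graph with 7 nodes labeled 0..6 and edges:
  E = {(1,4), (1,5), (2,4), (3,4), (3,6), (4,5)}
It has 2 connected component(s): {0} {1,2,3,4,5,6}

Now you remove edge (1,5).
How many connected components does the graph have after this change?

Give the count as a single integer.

Initial component count: 2
Remove (1,5): not a bridge. Count unchanged: 2.
  After removal, components: {0} {1,2,3,4,5,6}
New component count: 2

Answer: 2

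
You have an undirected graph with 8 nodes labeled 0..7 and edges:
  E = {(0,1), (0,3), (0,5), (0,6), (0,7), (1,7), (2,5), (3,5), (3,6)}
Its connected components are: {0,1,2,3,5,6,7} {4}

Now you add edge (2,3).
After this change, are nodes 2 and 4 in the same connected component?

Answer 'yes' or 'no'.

Answer: no

Derivation:
Initial components: {0,1,2,3,5,6,7} {4}
Adding edge (2,3): both already in same component {0,1,2,3,5,6,7}. No change.
New components: {0,1,2,3,5,6,7} {4}
Are 2 and 4 in the same component? no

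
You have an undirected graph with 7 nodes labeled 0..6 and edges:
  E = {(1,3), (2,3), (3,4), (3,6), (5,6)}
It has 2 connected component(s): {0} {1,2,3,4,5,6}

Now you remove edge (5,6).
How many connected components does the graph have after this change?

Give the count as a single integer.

Answer: 3

Derivation:
Initial component count: 2
Remove (5,6): it was a bridge. Count increases: 2 -> 3.
  After removal, components: {0} {1,2,3,4,6} {5}
New component count: 3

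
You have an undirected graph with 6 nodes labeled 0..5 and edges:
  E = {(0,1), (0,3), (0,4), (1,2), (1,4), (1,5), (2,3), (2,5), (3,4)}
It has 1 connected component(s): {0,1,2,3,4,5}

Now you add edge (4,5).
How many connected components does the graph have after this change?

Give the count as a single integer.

Answer: 1

Derivation:
Initial component count: 1
Add (4,5): endpoints already in same component. Count unchanged: 1.
New component count: 1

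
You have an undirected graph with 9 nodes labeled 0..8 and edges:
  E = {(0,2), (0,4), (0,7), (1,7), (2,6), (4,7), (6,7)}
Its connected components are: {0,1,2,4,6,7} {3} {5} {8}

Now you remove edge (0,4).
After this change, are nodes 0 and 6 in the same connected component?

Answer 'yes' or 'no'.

Answer: yes

Derivation:
Initial components: {0,1,2,4,6,7} {3} {5} {8}
Removing edge (0,4): not a bridge — component count unchanged at 4.
New components: {0,1,2,4,6,7} {3} {5} {8}
Are 0 and 6 in the same component? yes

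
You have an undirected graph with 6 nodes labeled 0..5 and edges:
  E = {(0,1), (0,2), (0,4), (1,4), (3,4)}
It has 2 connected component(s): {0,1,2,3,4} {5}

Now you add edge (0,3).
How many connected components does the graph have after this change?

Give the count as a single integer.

Answer: 2

Derivation:
Initial component count: 2
Add (0,3): endpoints already in same component. Count unchanged: 2.
New component count: 2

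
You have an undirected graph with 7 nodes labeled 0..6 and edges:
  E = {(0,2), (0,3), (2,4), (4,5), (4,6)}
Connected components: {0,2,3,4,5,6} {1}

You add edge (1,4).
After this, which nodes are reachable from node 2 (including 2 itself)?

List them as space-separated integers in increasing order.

Before: nodes reachable from 2: {0,2,3,4,5,6}
Adding (1,4): merges 2's component with another. Reachability grows.
After: nodes reachable from 2: {0,1,2,3,4,5,6}

Answer: 0 1 2 3 4 5 6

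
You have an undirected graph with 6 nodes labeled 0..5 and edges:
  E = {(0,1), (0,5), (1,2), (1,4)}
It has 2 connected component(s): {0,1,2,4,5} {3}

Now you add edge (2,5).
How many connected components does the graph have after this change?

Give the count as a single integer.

Initial component count: 2
Add (2,5): endpoints already in same component. Count unchanged: 2.
New component count: 2

Answer: 2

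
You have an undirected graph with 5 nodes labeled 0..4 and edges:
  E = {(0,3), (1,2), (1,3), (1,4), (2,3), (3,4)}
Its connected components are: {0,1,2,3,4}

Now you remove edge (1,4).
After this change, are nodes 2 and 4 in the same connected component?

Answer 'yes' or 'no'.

Initial components: {0,1,2,3,4}
Removing edge (1,4): not a bridge — component count unchanged at 1.
New components: {0,1,2,3,4}
Are 2 and 4 in the same component? yes

Answer: yes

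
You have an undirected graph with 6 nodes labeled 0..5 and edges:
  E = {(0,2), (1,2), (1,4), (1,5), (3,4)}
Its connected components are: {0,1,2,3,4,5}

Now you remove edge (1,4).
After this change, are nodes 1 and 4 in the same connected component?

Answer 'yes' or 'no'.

Answer: no

Derivation:
Initial components: {0,1,2,3,4,5}
Removing edge (1,4): it was a bridge — component count 1 -> 2.
New components: {0,1,2,5} {3,4}
Are 1 and 4 in the same component? no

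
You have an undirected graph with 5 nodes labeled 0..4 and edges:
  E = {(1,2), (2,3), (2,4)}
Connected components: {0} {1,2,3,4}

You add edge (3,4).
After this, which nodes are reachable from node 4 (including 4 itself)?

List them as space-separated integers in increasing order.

Answer: 1 2 3 4

Derivation:
Before: nodes reachable from 4: {1,2,3,4}
Adding (3,4): both endpoints already in same component. Reachability from 4 unchanged.
After: nodes reachable from 4: {1,2,3,4}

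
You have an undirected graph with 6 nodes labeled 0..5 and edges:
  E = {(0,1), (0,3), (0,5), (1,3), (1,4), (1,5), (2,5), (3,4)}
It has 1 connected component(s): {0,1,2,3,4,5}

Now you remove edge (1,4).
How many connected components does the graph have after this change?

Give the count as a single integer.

Answer: 1

Derivation:
Initial component count: 1
Remove (1,4): not a bridge. Count unchanged: 1.
  After removal, components: {0,1,2,3,4,5}
New component count: 1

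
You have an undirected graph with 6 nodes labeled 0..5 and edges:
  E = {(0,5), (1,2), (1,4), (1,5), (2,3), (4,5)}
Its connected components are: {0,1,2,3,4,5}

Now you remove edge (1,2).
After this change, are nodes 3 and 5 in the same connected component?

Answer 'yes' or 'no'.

Answer: no

Derivation:
Initial components: {0,1,2,3,4,5}
Removing edge (1,2): it was a bridge — component count 1 -> 2.
New components: {0,1,4,5} {2,3}
Are 3 and 5 in the same component? no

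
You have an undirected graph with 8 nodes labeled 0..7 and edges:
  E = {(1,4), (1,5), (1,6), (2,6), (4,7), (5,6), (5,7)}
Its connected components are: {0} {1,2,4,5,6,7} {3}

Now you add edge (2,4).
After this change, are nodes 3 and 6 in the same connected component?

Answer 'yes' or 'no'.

Answer: no

Derivation:
Initial components: {0} {1,2,4,5,6,7} {3}
Adding edge (2,4): both already in same component {1,2,4,5,6,7}. No change.
New components: {0} {1,2,4,5,6,7} {3}
Are 3 and 6 in the same component? no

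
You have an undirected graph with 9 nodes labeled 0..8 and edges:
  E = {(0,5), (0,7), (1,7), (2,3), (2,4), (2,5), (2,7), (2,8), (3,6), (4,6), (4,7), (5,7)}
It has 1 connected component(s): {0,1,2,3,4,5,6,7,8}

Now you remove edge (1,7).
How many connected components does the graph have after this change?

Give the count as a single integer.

Initial component count: 1
Remove (1,7): it was a bridge. Count increases: 1 -> 2.
  After removal, components: {0,2,3,4,5,6,7,8} {1}
New component count: 2

Answer: 2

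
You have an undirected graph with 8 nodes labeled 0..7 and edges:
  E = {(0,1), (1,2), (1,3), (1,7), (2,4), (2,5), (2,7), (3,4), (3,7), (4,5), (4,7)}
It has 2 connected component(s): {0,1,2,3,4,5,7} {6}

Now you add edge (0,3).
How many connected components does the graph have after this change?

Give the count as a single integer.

Initial component count: 2
Add (0,3): endpoints already in same component. Count unchanged: 2.
New component count: 2

Answer: 2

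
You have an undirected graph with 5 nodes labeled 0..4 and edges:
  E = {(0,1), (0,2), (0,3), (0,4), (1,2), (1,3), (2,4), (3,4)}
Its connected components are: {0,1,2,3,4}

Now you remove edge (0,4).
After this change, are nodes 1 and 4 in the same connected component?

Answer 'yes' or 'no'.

Answer: yes

Derivation:
Initial components: {0,1,2,3,4}
Removing edge (0,4): not a bridge — component count unchanged at 1.
New components: {0,1,2,3,4}
Are 1 and 4 in the same component? yes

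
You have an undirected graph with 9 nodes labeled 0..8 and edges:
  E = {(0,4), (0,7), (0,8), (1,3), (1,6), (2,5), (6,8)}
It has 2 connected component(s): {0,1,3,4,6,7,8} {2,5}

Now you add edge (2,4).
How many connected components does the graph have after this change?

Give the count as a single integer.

Answer: 1

Derivation:
Initial component count: 2
Add (2,4): merges two components. Count decreases: 2 -> 1.
New component count: 1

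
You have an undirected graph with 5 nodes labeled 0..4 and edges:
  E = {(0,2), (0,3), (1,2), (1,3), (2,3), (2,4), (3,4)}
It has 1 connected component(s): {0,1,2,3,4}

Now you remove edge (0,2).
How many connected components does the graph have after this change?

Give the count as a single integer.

Answer: 1

Derivation:
Initial component count: 1
Remove (0,2): not a bridge. Count unchanged: 1.
  After removal, components: {0,1,2,3,4}
New component count: 1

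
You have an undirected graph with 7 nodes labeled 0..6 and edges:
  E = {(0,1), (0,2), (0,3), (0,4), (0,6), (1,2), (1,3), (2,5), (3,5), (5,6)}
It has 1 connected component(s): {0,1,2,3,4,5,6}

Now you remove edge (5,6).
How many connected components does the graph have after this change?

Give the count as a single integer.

Initial component count: 1
Remove (5,6): not a bridge. Count unchanged: 1.
  After removal, components: {0,1,2,3,4,5,6}
New component count: 1

Answer: 1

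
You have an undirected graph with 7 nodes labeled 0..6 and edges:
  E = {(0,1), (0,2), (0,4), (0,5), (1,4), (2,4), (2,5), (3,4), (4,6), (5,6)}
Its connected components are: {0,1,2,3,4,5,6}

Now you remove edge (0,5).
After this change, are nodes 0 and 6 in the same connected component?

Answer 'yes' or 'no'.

Initial components: {0,1,2,3,4,5,6}
Removing edge (0,5): not a bridge — component count unchanged at 1.
New components: {0,1,2,3,4,5,6}
Are 0 and 6 in the same component? yes

Answer: yes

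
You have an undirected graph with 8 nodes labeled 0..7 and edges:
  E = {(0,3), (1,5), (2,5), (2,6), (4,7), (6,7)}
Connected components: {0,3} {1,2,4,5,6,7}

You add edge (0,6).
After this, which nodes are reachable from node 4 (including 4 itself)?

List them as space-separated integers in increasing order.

Before: nodes reachable from 4: {1,2,4,5,6,7}
Adding (0,6): merges 4's component with another. Reachability grows.
After: nodes reachable from 4: {0,1,2,3,4,5,6,7}

Answer: 0 1 2 3 4 5 6 7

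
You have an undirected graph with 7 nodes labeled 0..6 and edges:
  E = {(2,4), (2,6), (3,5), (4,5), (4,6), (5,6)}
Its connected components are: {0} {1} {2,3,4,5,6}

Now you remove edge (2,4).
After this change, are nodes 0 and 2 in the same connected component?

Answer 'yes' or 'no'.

Initial components: {0} {1} {2,3,4,5,6}
Removing edge (2,4): not a bridge — component count unchanged at 3.
New components: {0} {1} {2,3,4,5,6}
Are 0 and 2 in the same component? no

Answer: no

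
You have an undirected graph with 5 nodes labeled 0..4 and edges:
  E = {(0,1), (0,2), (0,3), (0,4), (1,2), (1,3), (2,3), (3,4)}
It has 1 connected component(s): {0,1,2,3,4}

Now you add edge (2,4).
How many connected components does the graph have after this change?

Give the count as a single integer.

Answer: 1

Derivation:
Initial component count: 1
Add (2,4): endpoints already in same component. Count unchanged: 1.
New component count: 1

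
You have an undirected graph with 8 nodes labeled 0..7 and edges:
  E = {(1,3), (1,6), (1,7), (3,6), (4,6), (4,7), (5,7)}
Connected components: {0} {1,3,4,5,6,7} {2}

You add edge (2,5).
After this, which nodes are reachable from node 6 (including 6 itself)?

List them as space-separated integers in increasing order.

Answer: 1 2 3 4 5 6 7

Derivation:
Before: nodes reachable from 6: {1,3,4,5,6,7}
Adding (2,5): merges 6's component with another. Reachability grows.
After: nodes reachable from 6: {1,2,3,4,5,6,7}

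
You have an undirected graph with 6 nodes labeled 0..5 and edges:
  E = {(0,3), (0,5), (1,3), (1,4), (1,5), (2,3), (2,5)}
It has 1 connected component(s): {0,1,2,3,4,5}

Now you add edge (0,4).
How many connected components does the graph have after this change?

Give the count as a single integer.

Initial component count: 1
Add (0,4): endpoints already in same component. Count unchanged: 1.
New component count: 1

Answer: 1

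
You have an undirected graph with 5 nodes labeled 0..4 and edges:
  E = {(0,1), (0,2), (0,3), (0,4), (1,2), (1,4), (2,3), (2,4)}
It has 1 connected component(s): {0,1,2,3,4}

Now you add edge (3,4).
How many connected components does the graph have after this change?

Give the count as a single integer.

Answer: 1

Derivation:
Initial component count: 1
Add (3,4): endpoints already in same component. Count unchanged: 1.
New component count: 1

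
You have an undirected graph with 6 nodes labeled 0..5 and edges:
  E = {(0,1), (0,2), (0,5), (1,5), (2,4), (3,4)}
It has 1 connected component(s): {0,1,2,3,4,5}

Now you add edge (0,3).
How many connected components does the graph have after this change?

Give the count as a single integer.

Answer: 1

Derivation:
Initial component count: 1
Add (0,3): endpoints already in same component. Count unchanged: 1.
New component count: 1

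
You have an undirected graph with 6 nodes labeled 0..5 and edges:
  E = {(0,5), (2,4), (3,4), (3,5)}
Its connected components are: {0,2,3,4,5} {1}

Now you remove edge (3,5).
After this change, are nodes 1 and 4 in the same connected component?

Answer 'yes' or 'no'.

Initial components: {0,2,3,4,5} {1}
Removing edge (3,5): it was a bridge — component count 2 -> 3.
New components: {0,5} {1} {2,3,4}
Are 1 and 4 in the same component? no

Answer: no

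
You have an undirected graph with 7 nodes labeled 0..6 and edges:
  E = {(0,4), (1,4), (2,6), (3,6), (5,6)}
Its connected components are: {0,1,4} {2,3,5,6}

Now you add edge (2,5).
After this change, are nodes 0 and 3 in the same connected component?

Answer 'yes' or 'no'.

Initial components: {0,1,4} {2,3,5,6}
Adding edge (2,5): both already in same component {2,3,5,6}. No change.
New components: {0,1,4} {2,3,5,6}
Are 0 and 3 in the same component? no

Answer: no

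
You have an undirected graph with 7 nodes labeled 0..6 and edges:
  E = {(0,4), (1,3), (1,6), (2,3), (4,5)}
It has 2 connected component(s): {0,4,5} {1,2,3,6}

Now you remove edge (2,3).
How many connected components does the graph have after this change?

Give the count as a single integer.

Initial component count: 2
Remove (2,3): it was a bridge. Count increases: 2 -> 3.
  After removal, components: {0,4,5} {1,3,6} {2}
New component count: 3

Answer: 3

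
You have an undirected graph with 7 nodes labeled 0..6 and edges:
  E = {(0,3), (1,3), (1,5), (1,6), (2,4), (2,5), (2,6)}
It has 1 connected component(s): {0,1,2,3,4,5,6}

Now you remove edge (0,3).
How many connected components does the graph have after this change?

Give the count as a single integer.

Answer: 2

Derivation:
Initial component count: 1
Remove (0,3): it was a bridge. Count increases: 1 -> 2.
  After removal, components: {0} {1,2,3,4,5,6}
New component count: 2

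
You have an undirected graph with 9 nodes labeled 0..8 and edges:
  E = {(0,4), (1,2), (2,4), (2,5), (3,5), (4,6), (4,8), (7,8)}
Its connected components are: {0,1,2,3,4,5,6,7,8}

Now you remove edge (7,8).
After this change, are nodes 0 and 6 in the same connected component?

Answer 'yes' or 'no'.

Initial components: {0,1,2,3,4,5,6,7,8}
Removing edge (7,8): it was a bridge — component count 1 -> 2.
New components: {0,1,2,3,4,5,6,8} {7}
Are 0 and 6 in the same component? yes

Answer: yes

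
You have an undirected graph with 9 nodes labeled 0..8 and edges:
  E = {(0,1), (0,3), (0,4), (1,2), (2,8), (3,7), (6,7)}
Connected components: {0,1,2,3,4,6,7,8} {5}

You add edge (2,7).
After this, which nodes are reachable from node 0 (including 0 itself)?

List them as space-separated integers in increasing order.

Before: nodes reachable from 0: {0,1,2,3,4,6,7,8}
Adding (2,7): both endpoints already in same component. Reachability from 0 unchanged.
After: nodes reachable from 0: {0,1,2,3,4,6,7,8}

Answer: 0 1 2 3 4 6 7 8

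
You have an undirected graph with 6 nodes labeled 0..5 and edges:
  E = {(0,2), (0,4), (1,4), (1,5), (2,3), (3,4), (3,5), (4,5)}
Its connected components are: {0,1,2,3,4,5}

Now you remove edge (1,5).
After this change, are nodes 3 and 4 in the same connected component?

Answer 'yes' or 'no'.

Answer: yes

Derivation:
Initial components: {0,1,2,3,4,5}
Removing edge (1,5): not a bridge — component count unchanged at 1.
New components: {0,1,2,3,4,5}
Are 3 and 4 in the same component? yes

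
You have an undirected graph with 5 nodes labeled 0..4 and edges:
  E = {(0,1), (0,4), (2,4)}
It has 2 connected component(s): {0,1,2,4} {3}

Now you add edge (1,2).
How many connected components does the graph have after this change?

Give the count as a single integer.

Answer: 2

Derivation:
Initial component count: 2
Add (1,2): endpoints already in same component. Count unchanged: 2.
New component count: 2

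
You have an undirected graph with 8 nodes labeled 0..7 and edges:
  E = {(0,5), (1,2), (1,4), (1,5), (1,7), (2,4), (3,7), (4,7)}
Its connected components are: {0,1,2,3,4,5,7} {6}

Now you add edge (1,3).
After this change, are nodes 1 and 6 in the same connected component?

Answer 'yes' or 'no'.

Answer: no

Derivation:
Initial components: {0,1,2,3,4,5,7} {6}
Adding edge (1,3): both already in same component {0,1,2,3,4,5,7}. No change.
New components: {0,1,2,3,4,5,7} {6}
Are 1 and 6 in the same component? no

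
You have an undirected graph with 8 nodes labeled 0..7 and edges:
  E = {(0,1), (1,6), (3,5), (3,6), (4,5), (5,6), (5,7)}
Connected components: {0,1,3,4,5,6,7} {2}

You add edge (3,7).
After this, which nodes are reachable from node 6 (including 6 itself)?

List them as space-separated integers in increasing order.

Before: nodes reachable from 6: {0,1,3,4,5,6,7}
Adding (3,7): both endpoints already in same component. Reachability from 6 unchanged.
After: nodes reachable from 6: {0,1,3,4,5,6,7}

Answer: 0 1 3 4 5 6 7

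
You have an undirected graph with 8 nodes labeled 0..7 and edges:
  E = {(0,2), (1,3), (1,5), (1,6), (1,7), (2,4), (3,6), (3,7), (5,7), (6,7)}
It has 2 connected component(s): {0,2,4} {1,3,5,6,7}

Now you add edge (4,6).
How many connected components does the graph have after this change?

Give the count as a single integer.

Initial component count: 2
Add (4,6): merges two components. Count decreases: 2 -> 1.
New component count: 1

Answer: 1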